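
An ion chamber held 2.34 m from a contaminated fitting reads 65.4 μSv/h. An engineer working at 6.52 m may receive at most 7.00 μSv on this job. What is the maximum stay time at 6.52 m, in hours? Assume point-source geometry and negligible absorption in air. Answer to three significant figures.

By the inverse-square law, rate at 6.52 m:
(2.34/6.52)² = 0.1288, so 65.4 × 0.1288 = 8.424 μSv/h.
Stay time = 7.00 μSv ÷ 8.424 μSv/h = 0.8310 h.

0.831 h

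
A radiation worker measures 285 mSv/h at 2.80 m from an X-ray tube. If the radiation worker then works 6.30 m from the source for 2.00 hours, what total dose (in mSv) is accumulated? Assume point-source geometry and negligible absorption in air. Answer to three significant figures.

113 mSv

Using I₁d₁² = I₂d₂², rate at 6.30 m:
285 × (2.80/6.30)² = 285 × 0.1975 = 56.29 mSv/h.
Dose = rate × time = 56.29 mSv/h × 2.000 h = 112.6 mSv.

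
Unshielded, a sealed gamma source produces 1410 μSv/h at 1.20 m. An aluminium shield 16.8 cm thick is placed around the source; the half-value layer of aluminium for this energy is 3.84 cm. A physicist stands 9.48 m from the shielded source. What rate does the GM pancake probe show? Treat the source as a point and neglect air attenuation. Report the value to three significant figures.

1.09 μSv/h

Distance alone: 1410 × (1.20/9.48)² = 1410 × 0.01602 = 22.59 μSv/h.
Shield: 16.8/3.84 = 4.375 half-value layers → attenuation 2^(−4.375) = 0.04819.
Combined: 22.59 × 0.04819 = 1.089 μSv/h.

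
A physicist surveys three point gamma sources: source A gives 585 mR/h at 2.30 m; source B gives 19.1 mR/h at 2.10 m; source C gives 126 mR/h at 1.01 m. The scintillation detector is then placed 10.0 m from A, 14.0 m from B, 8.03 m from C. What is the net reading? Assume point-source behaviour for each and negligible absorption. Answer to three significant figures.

33.4 mR/h

By superposition, sum each source's inverse-square contribution:
A: 585 × (2.30/10.0)² = 30.95 mR/h
B: 19.1 × (2.10/14.0)² = 0.4298 mR/h
C: 126 × (1.01/8.03)² = 1.993 mR/h
Total = 30.95 + 0.4298 + 1.993 = 33.37 mR/h.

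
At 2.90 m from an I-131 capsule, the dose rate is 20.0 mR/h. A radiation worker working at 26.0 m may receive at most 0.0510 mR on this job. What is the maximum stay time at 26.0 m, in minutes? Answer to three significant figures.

Intensity scales as (d₁/d₂)², so rate at 26.0 m:
20.0 × (2.90/26.0)² = 20.0 × 0.01244 = 0.2488 mR/h.
Stay time = 0.0510 mR ÷ 0.2488 mR/h = 0.2050 h = 12.30 min.

12.3 min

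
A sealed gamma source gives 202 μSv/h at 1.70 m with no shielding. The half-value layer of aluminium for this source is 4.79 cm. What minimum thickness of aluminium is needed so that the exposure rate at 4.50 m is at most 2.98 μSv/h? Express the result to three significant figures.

At 4.50 m, distance alone gives 202 × (1.70/4.50)² = 202 × 0.1427 = 28.83 μSv/h.
Further attenuation needed: 28.83/2.98 = 9.674.
n = log₂(9.674) = 3.274 half-value layers.
Thickness = 3.274 × 4.79 cm = 15.68 cm.

15.7 cm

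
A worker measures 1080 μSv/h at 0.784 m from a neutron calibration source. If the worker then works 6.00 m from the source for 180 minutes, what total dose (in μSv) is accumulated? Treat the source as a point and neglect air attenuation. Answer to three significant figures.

Applying the 1/r² law, rate at 6.00 m:
1080 × (0.784/6.00)² = 1080 × 0.01707 = 18.44 μSv/h.
Dose = rate × time = 18.44 μSv/h × 3.000 h = 55.32 μSv.

55.3 μSv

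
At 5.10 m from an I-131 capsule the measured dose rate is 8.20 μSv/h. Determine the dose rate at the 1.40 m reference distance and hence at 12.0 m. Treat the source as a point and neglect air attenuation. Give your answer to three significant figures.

109 μSv/h; 1.48 μSv/h

By the inverse-square law,
At 1.40 m: (5.10/1.40)² = 13.27, so 8.20 × 13.27 = 108.8 μSv/h
At 12.0 m: 108.8 × (1.40/12.0)² = 108.8 × 0.01361 = 1.481 μSv/h.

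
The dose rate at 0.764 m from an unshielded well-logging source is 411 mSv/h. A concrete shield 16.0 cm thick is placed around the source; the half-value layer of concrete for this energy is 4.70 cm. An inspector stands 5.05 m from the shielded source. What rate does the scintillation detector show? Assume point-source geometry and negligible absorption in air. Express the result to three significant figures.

Distance alone: 411 × (0.764/5.05)² = 411 × 0.02289 = 9.408 mSv/h.
Shield: 16.0/4.70 = 3.404 half-value layers → attenuation 2^(−3.404) = 0.09447.
Combined: 9.408 × 0.09447 = 0.8888 mSv/h.

0.889 mSv/h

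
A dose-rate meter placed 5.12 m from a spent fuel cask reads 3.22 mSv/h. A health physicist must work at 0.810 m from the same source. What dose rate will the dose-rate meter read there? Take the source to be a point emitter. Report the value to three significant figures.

129 mSv/h

Applying the 1/r² law, scaling from 5.12 m to 0.810 m:
(5.12/0.810)² = 39.95, so 3.22 × 39.95 = 128.6 mSv/h.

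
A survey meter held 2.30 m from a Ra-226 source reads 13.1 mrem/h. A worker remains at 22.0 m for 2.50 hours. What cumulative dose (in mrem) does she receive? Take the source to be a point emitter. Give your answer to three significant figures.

Since intensity falls as 1/r², rate at 22.0 m:
(2.30/22.0)² = 0.01093, so 13.1 × 0.01093 = 0.1432 mrem/h.
Dose = rate × time = 0.1432 mrem/h × 2.500 h = 0.3580 mrem.

0.358 mrem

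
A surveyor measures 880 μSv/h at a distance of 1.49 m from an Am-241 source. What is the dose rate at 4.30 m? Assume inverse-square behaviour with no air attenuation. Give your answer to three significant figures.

Since intensity falls as 1/r², the rate at 4.30 m is
(1.49/4.30)² = 0.1201, so 880 × 0.1201 = 105.7 μSv/h.

106 μSv/h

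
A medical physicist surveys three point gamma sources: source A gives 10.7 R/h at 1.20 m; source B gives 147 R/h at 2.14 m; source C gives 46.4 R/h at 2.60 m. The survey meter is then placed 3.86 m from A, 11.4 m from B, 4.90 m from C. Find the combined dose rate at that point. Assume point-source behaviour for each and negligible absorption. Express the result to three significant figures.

19.3 R/h

Each source contributes Iᵢ·(dᵢ/rᵢ)²; contributions add.
A: 10.7 × (1.20/3.86)² = 1.034 R/h
B: 147 × (2.14/11.4)² = 5.180 R/h
C: 46.4 × (2.60/4.90)² = 13.06 R/h
Total = 1.034 + 5.180 + 13.06 = 19.27 R/h.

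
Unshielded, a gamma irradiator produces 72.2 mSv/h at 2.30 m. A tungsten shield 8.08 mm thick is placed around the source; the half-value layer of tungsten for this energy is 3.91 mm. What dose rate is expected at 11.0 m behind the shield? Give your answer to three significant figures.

0.754 mSv/h

Distance alone: 72.2 × (2.30/11.0)² = 72.2 × 0.04372 = 3.157 mSv/h.
Shield: 8.08/3.91 = 2.066 half-value layers → attenuation 2^(−2.066) = 0.2388.
Combined: 3.157 × 0.2388 = 0.7539 mSv/h.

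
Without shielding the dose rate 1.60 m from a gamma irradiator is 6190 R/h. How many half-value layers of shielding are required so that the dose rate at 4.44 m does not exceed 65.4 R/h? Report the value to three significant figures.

At 4.44 m, distance alone gives (1.60/4.44)² = 0.1299, so 6190 × 0.1299 = 804.1 R/h.
Further attenuation needed: 804.1/65.4 = 12.30.
n = log₂(12.30) = 3.621 half-value layers.

3.62 half-value layers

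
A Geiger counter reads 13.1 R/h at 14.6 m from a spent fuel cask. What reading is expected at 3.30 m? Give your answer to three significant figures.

Applying the 1/r² law, the rate at 3.30 m is
(14.6/3.30)² = 19.57, so 13.1 × 19.57 = 256.4 R/h.

256 R/h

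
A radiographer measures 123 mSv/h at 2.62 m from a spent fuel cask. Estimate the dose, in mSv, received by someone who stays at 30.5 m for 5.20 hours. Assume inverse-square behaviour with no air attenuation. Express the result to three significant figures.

4.72 mSv

Using I₁d₁² = I₂d₂², rate at 30.5 m:
123 × (2.62/30.5)² = 123 × 0.007379 = 0.9076 mSv/h.
Dose = rate × time = 0.9076 mSv/h × 5.200 h = 4.720 mSv.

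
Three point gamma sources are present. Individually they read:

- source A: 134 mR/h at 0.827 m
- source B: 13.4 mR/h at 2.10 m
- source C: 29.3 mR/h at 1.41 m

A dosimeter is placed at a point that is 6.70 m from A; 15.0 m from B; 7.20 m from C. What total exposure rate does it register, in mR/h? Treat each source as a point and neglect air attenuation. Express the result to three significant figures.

By superposition, sum each source's inverse-square contribution:
A: 134 × (0.827/6.70)² = 2.042 mR/h
B: 13.4 × (2.10/15.0)² = 0.2626 mR/h
C: 29.3 × (1.41/7.20)² = 1.124 mR/h
Total = 2.042 + 0.2626 + 1.124 = 3.429 mR/h.

3.43 mR/h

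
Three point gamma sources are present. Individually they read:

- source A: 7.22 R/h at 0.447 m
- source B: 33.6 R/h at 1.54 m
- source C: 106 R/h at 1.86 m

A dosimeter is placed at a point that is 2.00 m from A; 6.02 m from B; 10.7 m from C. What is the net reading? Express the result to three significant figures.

5.76 R/h

Each source contributes Iᵢ·(dᵢ/rᵢ)²; contributions add.
A: 7.22 × (0.447/2.00)² = 0.3607 R/h
B: 33.6 × (1.54/6.02)² = 2.199 R/h
C: 106 × (1.86/10.7)² = 3.203 R/h
Total = 0.3607 + 2.199 + 3.203 = 5.763 R/h.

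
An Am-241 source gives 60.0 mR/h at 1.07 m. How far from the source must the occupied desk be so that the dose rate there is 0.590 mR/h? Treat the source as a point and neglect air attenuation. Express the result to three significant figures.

10.8 m

Intensity scales as (d₁/d₂)², so d₂ = d₁·√(I₁/I₂).
I₁/I₂ = 60.0/0.590 = 101.7, so d₂ = 1.07 × √101.7 = 10.79 m.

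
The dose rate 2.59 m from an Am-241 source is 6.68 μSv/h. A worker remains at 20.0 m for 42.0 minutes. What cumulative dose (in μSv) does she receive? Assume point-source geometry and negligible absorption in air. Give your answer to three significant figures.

0.0784 μSv

Applying the 1/r² law, rate at 20.0 m:
(2.59/20.0)² = 0.01677, so 6.68 × 0.01677 = 0.1120 μSv/h.
Dose = rate × time = 0.1120 μSv/h × 0.7000 h = 0.07840 μSv.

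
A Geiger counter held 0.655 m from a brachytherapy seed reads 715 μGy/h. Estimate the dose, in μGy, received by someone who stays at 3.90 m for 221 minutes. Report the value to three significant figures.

74.3 μGy

Applying the 1/r² law, rate at 3.90 m:
(0.655/3.90)² = 0.02821, so 715 × 0.02821 = 20.17 μGy/h.
Dose = rate × time = 20.17 μGy/h × 3.683 h = 74.29 μGy.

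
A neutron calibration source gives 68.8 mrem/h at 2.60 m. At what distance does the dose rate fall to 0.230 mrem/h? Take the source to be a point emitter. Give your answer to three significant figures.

Using I₁d₁² = I₂d₂², d₂ = d₁·√(I₁/I₂).
I₁/I₂ = 68.8/0.230 = 299.1, so d₂ = 2.60 × √299.1 = 44.97 m.

45.0 m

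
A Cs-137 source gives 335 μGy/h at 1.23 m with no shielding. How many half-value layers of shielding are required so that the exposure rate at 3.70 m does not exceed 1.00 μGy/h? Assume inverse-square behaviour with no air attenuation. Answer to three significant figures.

At 3.70 m, distance alone gives (1.23/3.70)² = 0.1105, so 335 × 0.1105 = 37.02 μGy/h.
Further attenuation needed: 37.02/1.00 = 37.02.
n = log₂(37.02) = 5.210 half-value layers.

5.21 half-value layers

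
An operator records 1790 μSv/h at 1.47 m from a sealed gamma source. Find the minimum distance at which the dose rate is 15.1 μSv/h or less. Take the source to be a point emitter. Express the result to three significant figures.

Applying the 1/r² law, d₂ = d₁·√(I₁/I₂).
I₁/I₂ = 1790/15.1 = 118.5, so d₂ = 1.47 × √118.5 = 16.00 m.

16.0 m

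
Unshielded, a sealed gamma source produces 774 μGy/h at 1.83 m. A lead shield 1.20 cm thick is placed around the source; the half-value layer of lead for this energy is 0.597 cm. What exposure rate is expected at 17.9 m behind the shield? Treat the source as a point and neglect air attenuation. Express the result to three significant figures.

2.01 μGy/h

Distance alone: 774 × (1.83/17.9)² = 774 × 0.01045 = 8.088 μGy/h.
Shield: 1.20/0.597 = 2.010 half-value layers → attenuation 2^(−2.010) = 0.2483.
Combined: 8.088 × 0.2483 = 2.008 μGy/h.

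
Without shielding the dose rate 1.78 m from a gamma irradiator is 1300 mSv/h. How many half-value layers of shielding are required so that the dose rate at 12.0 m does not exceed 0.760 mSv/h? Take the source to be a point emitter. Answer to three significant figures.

5.23 half-value layers

At 12.0 m, distance alone gives 1300 × (1.78/12.0)² = 1300 × 0.02200 = 28.60 mSv/h.
Further attenuation needed: 28.60/0.760 = 37.63.
n = log₂(37.63) = 5.234 half-value layers.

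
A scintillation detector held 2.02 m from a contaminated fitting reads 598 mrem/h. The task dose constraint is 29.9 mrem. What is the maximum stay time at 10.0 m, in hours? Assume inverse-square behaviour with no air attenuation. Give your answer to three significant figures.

1.23 h

Using I₁d₁² = I₂d₂², rate at 10.0 m:
(2.02/10.0)² = 0.04080, so 598 × 0.04080 = 24.40 mrem/h.
Stay time = 29.9 mrem ÷ 24.40 mrem/h = 1.225 h.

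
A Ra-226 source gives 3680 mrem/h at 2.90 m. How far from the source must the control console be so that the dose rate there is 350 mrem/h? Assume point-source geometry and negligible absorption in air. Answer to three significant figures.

Applying the 1/r² law, d₂ = d₁·√(I₁/I₂).
I₁/I₂ = 3680/350 = 10.51, so d₂ = 2.90 × √10.51 = 9.402 m.

9.40 m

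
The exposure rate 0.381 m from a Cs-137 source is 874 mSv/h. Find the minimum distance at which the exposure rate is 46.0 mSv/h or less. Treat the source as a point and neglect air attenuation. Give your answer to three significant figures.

Intensity scales as (d₁/d₂)², so d₂ = d₁·√(I₁/I₂).
I₁/I₂ = 874/46.0 = 19.00, so d₂ = 0.381 × √19.00 = 1.661 m.

1.66 m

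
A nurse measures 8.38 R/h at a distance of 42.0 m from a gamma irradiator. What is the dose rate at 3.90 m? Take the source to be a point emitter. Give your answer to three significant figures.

By the inverse-square law, the rate at 3.90 m is
8.38 × (42.0/3.90)² = 8.38 × 116.0 = 972.1 R/h.

972 R/h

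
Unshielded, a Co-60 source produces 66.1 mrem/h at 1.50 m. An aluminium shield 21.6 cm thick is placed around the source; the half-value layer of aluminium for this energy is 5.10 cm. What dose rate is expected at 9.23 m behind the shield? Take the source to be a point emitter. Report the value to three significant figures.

Distance alone: (1.50/9.23)² = 0.02641, so 66.1 × 0.02641 = 1.746 mrem/h.
Shield: 21.6/5.10 = 4.235 half-value layers → attenuation 2^(−4.235) = 0.05311.
Combined: 1.746 × 0.05311 = 0.09273 mrem/h.

0.0927 mrem/h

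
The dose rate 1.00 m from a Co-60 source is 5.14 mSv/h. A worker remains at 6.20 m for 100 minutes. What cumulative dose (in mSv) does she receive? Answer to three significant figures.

0.223 mSv

Applying the 1/r² law, rate at 6.20 m:
(1.00/6.20)² = 0.02601, so 5.14 × 0.02601 = 0.1337 mSv/h.
Dose = rate × time = 0.1337 mSv/h × 1.667 h = 0.2229 mSv.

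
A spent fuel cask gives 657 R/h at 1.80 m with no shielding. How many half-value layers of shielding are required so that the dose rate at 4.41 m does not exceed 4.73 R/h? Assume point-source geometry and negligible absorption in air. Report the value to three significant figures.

4.53 half-value layers

At 4.41 m, distance alone gives (1.80/4.41)² = 0.1666, so 657 × 0.1666 = 109.5 R/h.
Further attenuation needed: 109.5/4.73 = 23.15.
n = log₂(23.15) = 4.533 half-value layers.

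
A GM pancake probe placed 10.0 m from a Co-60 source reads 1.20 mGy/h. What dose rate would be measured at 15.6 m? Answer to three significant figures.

Since intensity falls as 1/r², scaling from 10.0 m to 15.6 m:
1.20 × (10.0/15.6)² = 1.20 × 0.4109 = 0.4931 mGy/h.

0.493 mGy/h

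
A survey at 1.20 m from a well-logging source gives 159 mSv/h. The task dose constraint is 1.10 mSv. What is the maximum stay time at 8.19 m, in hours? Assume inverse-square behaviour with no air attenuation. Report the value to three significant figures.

Applying the 1/r² law, rate at 8.19 m:
(1.20/8.19)² = 0.02147, so 159 × 0.02147 = 3.414 mSv/h.
Stay time = 1.10 mSv ÷ 3.414 mSv/h = 0.3222 h.

0.322 h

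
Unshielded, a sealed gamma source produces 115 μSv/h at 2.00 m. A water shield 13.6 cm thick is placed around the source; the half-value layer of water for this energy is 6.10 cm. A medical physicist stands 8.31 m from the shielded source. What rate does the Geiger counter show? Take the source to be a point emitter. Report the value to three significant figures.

Distance alone: (2.00/8.31)² = 0.05792, so 115 × 0.05792 = 6.661 μSv/h.
Shield: 13.6/6.10 = 2.230 half-value layers → attenuation 2^(−2.230) = 0.2132.
Combined: 6.661 × 0.2132 = 1.420 μSv/h.

1.42 μSv/h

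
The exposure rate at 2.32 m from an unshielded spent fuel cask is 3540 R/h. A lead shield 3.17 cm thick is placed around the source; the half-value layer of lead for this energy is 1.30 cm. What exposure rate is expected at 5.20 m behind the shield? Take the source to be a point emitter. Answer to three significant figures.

Distance alone: (2.32/5.20)² = 0.1991, so 3540 × 0.1991 = 704.8 R/h.
Shield: 3.17/1.30 = 2.438 half-value layers → attenuation 2^(−2.438) = 0.1845.
Combined: 704.8 × 0.1845 = 130.0 R/h.

130 R/h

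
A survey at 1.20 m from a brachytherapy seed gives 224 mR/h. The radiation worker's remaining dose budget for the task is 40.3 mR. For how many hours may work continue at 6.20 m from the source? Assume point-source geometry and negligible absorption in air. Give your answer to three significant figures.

Using I₁d₁² = I₂d₂², rate at 6.20 m:
224 × (1.20/6.20)² = 224 × 0.03746 = 8.391 mR/h.
Stay time = 40.3 mR ÷ 8.391 mR/h = 4.803 h.

4.80 h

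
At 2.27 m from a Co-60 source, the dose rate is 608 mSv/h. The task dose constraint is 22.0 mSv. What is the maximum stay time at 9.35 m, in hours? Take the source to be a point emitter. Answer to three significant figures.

0.614 h

By the inverse-square law, rate at 9.35 m:
(2.27/9.35)² = 0.05894, so 608 × 0.05894 = 35.84 mSv/h.
Stay time = 22.0 mSv ÷ 35.84 mSv/h = 0.6138 h.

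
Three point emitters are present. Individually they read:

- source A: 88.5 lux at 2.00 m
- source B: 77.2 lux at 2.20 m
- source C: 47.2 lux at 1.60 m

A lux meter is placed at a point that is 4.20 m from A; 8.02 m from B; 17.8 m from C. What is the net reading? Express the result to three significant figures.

By superposition, sum each source's inverse-square contribution:
A: 88.5 × (2.00/4.20)² = 20.07 lux
B: 77.2 × (2.20/8.02)² = 5.809 lux
C: 47.2 × (1.60/17.8)² = 0.3814 lux
Total = 20.07 + 5.809 + 0.3814 = 26.26 lux.

26.3 lux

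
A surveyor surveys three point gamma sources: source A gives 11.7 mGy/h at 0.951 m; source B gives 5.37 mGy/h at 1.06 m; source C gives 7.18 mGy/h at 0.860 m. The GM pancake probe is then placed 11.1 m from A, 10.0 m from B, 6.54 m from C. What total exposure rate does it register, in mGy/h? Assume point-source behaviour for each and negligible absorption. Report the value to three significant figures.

Each source contributes Iᵢ·(dᵢ/rᵢ)²; contributions add.
A: 11.7 × (0.951/11.1)² = 0.08588 mGy/h
B: 5.37 × (1.06/10.0)² = 0.06034 mGy/h
C: 7.18 × (0.860/6.54)² = 0.1242 mGy/h
Total = 0.08588 + 0.06034 + 0.1242 = 0.2704 mGy/h.

0.270 mGy/h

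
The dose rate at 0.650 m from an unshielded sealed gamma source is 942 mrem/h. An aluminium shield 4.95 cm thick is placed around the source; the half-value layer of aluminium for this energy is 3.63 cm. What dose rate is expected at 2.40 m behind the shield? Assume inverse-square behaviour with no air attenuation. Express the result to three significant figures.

Distance alone: 942 × (0.650/2.40)² = 942 × 0.07335 = 69.10 mrem/h.
Shield: 4.95/3.63 = 1.364 half-value layers → attenuation 2^(−1.364) = 0.3885.
Combined: 69.10 × 0.3885 = 26.85 mrem/h.

26.9 mrem/h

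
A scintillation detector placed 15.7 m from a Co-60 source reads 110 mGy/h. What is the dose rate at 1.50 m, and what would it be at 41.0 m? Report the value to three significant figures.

Intensity scales as (d₁/d₂)², so
At 1.50 m: (15.7/1.50)² = 109.6, so 110 × 109.6 = 12060 mGy/h
At 41.0 m: 12060 × (1.50/41.0)² = 12060 × 0.001338 = 16.14 mGy/h.

12100 mGy/h; 16.1 mGy/h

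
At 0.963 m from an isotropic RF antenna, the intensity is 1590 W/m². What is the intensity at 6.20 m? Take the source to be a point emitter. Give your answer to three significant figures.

38.4 W/m²

Since intensity falls as 1/r², the rate at 6.20 m is
1590 × (0.963/6.20)² = 1590 × 0.02413 = 38.37 W/m².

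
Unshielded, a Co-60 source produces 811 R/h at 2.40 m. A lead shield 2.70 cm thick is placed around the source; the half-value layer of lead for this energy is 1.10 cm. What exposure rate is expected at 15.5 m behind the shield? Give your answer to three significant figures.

3.55 R/h

Distance alone: 811 × (2.40/15.5)² = 811 × 0.02398 = 19.45 R/h.
Shield: 2.70/1.10 = 2.455 half-value layers → attenuation 2^(−2.455) = 0.1824.
Combined: 19.45 × 0.1824 = 3.548 R/h.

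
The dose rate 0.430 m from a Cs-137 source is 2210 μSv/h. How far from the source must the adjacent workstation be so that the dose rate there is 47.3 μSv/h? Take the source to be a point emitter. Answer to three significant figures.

By the inverse-square law, d₂ = d₁·√(I₁/I₂).
I₁/I₂ = 2210/47.3 = 46.72, so d₂ = 0.430 × √46.72 = 2.939 m.

2.94 m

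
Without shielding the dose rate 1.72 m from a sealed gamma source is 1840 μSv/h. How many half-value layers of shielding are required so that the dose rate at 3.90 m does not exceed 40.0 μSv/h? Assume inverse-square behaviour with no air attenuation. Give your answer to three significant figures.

At 3.90 m, distance alone gives (1.72/3.90)² = 0.1945, so 1840 × 0.1945 = 357.9 μSv/h.
Further attenuation needed: 357.9/40.0 = 8.947.
n = log₂(8.947) = 3.161 half-value layers.

3.16 half-value layers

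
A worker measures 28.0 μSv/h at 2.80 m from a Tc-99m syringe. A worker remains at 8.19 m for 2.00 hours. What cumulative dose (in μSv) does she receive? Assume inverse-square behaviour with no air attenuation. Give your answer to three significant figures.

6.55 μSv

Applying the 1/r² law, rate at 8.19 m:
28.0 × (2.80/8.19)² = 28.0 × 0.1169 = 3.273 μSv/h.
Dose = rate × time = 3.273 μSv/h × 2.000 h = 6.546 μSv.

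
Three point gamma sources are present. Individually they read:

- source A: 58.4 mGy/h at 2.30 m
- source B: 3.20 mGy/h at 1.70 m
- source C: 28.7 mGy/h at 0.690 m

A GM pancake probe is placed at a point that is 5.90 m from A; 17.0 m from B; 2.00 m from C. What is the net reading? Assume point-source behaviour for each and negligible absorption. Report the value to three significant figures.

By superposition, sum each source's inverse-square contribution:
A: 58.4 × (2.30/5.90)² = 8.875 mGy/h
B: 3.20 × (1.70/17.0)² = 0.03200 mGy/h
C: 28.7 × (0.690/2.00)² = 3.416 mGy/h
Total = 8.875 + 0.03200 + 3.416 = 12.32 mGy/h.

12.3 mGy/h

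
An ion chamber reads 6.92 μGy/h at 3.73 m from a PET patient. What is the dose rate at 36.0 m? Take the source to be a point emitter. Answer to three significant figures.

Since intensity falls as 1/r², the rate at 36.0 m is
6.92 × (3.73/36.0)² = 6.92 × 0.01074 = 0.07432 μGy/h.

0.0743 μGy/h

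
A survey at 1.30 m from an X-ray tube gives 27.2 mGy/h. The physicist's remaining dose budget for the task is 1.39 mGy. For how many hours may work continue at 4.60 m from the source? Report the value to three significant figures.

0.640 h

Applying the 1/r² law, rate at 4.60 m:
(1.30/4.60)² = 0.07987, so 27.2 × 0.07987 = 2.172 mGy/h.
Stay time = 1.39 mGy ÷ 2.172 mGy/h = 0.6400 h.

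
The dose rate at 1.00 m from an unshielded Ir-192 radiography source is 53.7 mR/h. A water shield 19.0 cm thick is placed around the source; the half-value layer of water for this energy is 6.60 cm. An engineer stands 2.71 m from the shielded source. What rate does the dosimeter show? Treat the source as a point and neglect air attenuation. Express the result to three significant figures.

Distance alone: (1.00/2.71)² = 0.1362, so 53.7 × 0.1362 = 7.314 mR/h.
Shield: 19.0/6.60 = 2.879 half-value layers → attenuation 2^(−2.879) = 0.1359.
Combined: 7.314 × 0.1359 = 0.9940 mR/h.

0.994 mR/h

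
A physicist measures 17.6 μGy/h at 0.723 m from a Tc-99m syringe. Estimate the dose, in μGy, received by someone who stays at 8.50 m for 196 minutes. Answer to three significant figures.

Applying the 1/r² law, rate at 8.50 m:
(0.723/8.50)² = 0.007235, so 17.6 × 0.007235 = 0.1273 μGy/h.
Dose = rate × time = 0.1273 μGy/h × 3.267 h = 0.4159 μGy.

0.416 μGy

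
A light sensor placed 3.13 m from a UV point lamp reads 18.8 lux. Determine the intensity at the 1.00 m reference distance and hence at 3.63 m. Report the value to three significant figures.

184 lux; 14.0 lux

Using I₁d₁² = I₂d₂²,
At 1.00 m: 18.8 × (3.13/1.00)² = 18.8 × 9.797 = 184.2 lux
At 3.63 m: 184.2 × (1.00/3.63)² = 184.2 × 0.07589 = 13.98 lux.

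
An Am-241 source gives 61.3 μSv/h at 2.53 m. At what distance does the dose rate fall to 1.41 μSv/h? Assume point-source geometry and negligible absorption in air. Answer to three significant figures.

Using I₁d₁² = I₂d₂², d₂ = d₁·√(I₁/I₂).
I₁/I₂ = 61.3/1.41 = 43.48, so d₂ = 2.53 × √43.48 = 16.68 m.

16.7 m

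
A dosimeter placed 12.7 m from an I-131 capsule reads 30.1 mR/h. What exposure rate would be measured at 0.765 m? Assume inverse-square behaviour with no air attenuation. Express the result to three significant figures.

8300 mR/h

Intensity scales as (d₁/d₂)², so scaling from 12.7 m to 0.765 m:
(12.7/0.765)² = 275.6, so 30.1 × 275.6 = 8296 mR/h.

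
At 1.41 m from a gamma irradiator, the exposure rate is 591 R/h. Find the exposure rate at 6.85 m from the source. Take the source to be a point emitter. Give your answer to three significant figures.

25.0 R/h

Applying the 1/r² law, the rate at 6.85 m is
591 × (1.41/6.85)² = 591 × 0.04237 = 25.04 R/h.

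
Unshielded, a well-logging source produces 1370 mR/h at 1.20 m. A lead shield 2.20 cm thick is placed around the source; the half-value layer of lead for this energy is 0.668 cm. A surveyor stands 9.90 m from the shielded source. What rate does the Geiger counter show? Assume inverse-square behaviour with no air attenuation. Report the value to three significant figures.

2.05 mR/h

Distance alone: 1370 × (1.20/9.90)² = 1370 × 0.01469 = 20.13 mR/h.
Shield: 2.20/0.668 = 3.293 half-value layers → attenuation 2^(−3.293) = 0.1020.
Combined: 20.13 × 0.1020 = 2.053 mR/h.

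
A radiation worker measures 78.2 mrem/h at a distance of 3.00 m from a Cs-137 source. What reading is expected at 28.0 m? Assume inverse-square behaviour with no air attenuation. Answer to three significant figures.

By the inverse-square law, the rate at 28.0 m is
(3.00/28.0)² = 0.01148, so 78.2 × 0.01148 = 0.8977 mrem/h.

0.898 mrem/h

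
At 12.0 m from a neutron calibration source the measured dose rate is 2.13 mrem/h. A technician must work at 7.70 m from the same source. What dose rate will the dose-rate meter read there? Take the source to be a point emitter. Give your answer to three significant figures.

5.17 mrem/h

Applying the 1/r² law, scaling from 12.0 m to 7.70 m:
(12.0/7.70)² = 2.429, so 2.13 × 2.429 = 5.174 mrem/h.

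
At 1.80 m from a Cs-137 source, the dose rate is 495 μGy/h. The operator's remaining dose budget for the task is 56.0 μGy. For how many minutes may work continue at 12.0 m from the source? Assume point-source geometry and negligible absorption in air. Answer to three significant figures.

Since intensity falls as 1/r², rate at 12.0 m:
495 × (1.80/12.0)² = 495 × 0.02250 = 11.14 μGy/h.
Stay time = 56.0 μGy ÷ 11.14 μGy/h = 5.027 h = 301.6 min.

302 min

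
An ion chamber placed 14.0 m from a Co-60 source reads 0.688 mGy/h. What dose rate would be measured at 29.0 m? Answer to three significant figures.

By the inverse-square law, scaling from 14.0 m to 29.0 m:
0.688 × (14.0/29.0)² = 0.688 × 0.2331 = 0.1604 mGy/h.

0.160 mGy/h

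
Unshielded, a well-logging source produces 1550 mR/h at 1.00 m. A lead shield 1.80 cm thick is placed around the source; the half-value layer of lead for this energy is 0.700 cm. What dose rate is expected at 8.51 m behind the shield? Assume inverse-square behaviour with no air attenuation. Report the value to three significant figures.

Distance alone: (1.00/8.51)² = 0.01381, so 1550 × 0.01381 = 21.41 mR/h.
Shield: 1.80/0.700 = 2.571 half-value layers → attenuation 2^(−2.571) = 0.1683.
Combined: 21.41 × 0.1683 = 3.603 mR/h.

3.60 mR/h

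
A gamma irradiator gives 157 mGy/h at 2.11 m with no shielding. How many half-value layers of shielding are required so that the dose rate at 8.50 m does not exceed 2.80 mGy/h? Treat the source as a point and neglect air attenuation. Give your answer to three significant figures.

1.79 half-value layers

At 8.50 m, distance alone gives 157 × (2.11/8.50)² = 157 × 0.06162 = 9.674 mGy/h.
Further attenuation needed: 9.674/2.80 = 3.455.
n = log₂(3.455) = 1.789 half-value layers.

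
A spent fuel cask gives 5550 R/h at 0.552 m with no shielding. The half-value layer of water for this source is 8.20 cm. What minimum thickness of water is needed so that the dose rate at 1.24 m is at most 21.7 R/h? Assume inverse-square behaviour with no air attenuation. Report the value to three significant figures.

At 1.24 m, distance alone gives 5550 × (0.552/1.24)² = 5550 × 0.1982 = 1100 R/h.
Further attenuation needed: 1100/21.7 = 50.69.
n = log₂(50.69) = 5.664 half-value layers.
Thickness = 5.664 × 8.20 cm = 46.44 cm.

46.4 cm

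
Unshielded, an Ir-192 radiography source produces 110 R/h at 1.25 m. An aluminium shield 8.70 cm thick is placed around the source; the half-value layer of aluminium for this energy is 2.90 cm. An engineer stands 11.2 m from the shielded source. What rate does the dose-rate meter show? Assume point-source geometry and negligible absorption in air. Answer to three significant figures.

0.171 R/h

Distance alone: 110 × (1.25/11.2)² = 110 × 0.01246 = 1.371 R/h.
Shield: 8.70/2.90 = 3.000 half-value layers → attenuation 2^(−3.000) = 0.1250.
Combined: 1.371 × 0.1250 = 0.1714 R/h.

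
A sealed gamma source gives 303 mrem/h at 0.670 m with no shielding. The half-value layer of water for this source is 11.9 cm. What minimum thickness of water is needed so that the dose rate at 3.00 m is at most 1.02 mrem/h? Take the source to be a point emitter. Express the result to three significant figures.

46.3 cm

At 3.00 m, distance alone gives 303 × (0.670/3.00)² = 303 × 0.04988 = 15.11 mrem/h.
Further attenuation needed: 15.11/1.02 = 14.81.
n = log₂(14.81) = 3.888 half-value layers.
Thickness = 3.888 × 11.9 cm = 46.27 cm.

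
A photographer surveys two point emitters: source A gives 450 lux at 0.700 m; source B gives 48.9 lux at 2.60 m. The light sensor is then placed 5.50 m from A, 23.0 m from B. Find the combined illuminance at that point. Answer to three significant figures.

7.91 lux

By superposition, sum each source's inverse-square contribution:
A: 450 × (0.700/5.50)² = 7.289 lux
B: 48.9 × (2.60/23.0)² = 0.6249 lux
Total = 7.289 + 0.6249 = 7.914 lux.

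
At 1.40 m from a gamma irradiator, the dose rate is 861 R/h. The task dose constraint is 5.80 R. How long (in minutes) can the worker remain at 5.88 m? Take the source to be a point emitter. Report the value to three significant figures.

7.13 min

Applying the 1/r² law, rate at 5.88 m:
(1.40/5.88)² = 0.05669, so 861 × 0.05669 = 48.81 R/h.
Stay time = 5.80 R ÷ 48.81 R/h = 0.1188 h = 7.128 min.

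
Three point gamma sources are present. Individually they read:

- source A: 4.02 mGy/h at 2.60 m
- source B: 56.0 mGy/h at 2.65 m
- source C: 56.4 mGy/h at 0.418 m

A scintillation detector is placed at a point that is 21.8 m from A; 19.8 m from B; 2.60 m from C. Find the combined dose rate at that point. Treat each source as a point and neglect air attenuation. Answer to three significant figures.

Each source contributes Iᵢ·(dᵢ/rᵢ)²; contributions add.
A: 4.02 × (2.60/21.8)² = 0.05718 mGy/h
B: 56.0 × (2.65/19.8)² = 1.003 mGy/h
C: 56.4 × (0.418/2.60)² = 1.458 mGy/h
Total = 0.05718 + 1.003 + 1.458 = 2.518 mGy/h.

2.52 mGy/h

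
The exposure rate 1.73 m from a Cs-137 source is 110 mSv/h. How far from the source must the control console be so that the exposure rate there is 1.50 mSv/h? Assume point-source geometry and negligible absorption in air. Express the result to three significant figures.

14.8 m

By the inverse-square law, d₂ = d₁·√(I₁/I₂).
I₁/I₂ = 110/1.50 = 73.33, so d₂ = 1.73 × √73.33 = 14.81 m.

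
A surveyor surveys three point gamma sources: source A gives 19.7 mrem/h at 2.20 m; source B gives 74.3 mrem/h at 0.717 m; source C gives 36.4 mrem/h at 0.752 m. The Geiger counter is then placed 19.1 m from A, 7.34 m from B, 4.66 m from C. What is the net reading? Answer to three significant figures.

Each source contributes Iᵢ·(dᵢ/rᵢ)²; contributions add.
A: 19.7 × (2.20/19.1)² = 0.2614 mrem/h
B: 74.3 × (0.717/7.34)² = 0.7090 mrem/h
C: 36.4 × (0.752/4.66)² = 0.9479 mrem/h
Total = 0.2614 + 0.7090 + 0.9479 = 1.918 mrem/h.

1.92 mrem/h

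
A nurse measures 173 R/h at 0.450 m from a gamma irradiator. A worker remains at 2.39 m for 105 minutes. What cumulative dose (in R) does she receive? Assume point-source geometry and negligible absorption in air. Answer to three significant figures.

Intensity scales as (d₁/d₂)², so rate at 2.39 m:
173 × (0.450/2.39)² = 173 × 0.03545 = 6.133 R/h.
Dose = rate × time = 6.133 R/h × 1.750 h = 10.73 R.

10.7 R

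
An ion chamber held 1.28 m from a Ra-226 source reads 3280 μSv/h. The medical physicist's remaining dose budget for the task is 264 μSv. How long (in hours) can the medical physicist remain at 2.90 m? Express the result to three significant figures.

0.413 h

By the inverse-square law, rate at 2.90 m:
(1.28/2.90)² = 0.1948, so 3280 × 0.1948 = 638.9 μSv/h.
Stay time = 264 μSv ÷ 638.9 μSv/h = 0.4132 h.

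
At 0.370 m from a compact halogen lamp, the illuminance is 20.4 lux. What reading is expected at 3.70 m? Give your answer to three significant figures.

0.204 lux

Intensity scales as (d₁/d₂)², so the rate at 3.70 m is
20.4 × (0.370/3.70)² = 20.4 × 0.01000 = 0.2040 lux.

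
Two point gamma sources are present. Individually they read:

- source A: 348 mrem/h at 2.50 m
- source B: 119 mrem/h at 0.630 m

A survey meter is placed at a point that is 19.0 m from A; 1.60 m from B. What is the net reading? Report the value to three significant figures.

Each source contributes Iᵢ·(dᵢ/rᵢ)²; contributions add.
A: 348 × (2.50/19.0)² = 6.025 mrem/h
B: 119 × (0.630/1.60)² = 18.45 mrem/h
Total = 6.025 + 18.45 = 24.48 mrem/h.

24.5 mrem/h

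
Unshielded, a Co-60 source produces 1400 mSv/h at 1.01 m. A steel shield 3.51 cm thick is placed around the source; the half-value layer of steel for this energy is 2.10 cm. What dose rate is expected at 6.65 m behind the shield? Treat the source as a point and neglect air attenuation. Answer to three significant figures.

Distance alone: 1400 × (1.01/6.65)² = 1400 × 0.02307 = 32.30 mSv/h.
Shield: 3.51/2.10 = 1.671 half-value layers → attenuation 2^(−1.671) = 0.3140.
Combined: 32.30 × 0.3140 = 10.14 mSv/h.

10.1 mSv/h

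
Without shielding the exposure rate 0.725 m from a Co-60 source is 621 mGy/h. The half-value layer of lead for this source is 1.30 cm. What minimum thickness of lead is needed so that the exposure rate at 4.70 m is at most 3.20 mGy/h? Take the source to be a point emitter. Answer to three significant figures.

At 4.70 m, distance alone gives (0.725/4.70)² = 0.02379, so 621 × 0.02379 = 14.77 mGy/h.
Further attenuation needed: 14.77/3.20 = 4.616.
n = log₂(4.616) = 2.207 half-value layers.
Thickness = 2.207 × 1.30 cm = 2.869 cm.

2.87 cm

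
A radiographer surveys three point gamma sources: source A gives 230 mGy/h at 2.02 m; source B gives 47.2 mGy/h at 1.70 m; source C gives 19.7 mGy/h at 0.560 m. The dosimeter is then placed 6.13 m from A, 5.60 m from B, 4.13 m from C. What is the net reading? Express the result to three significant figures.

By superposition, sum each source's inverse-square contribution:
A: 230 × (2.02/6.13)² = 24.98 mGy/h
B: 47.2 × (1.70/5.60)² = 4.350 mGy/h
C: 19.7 × (0.560/4.13)² = 0.3622 mGy/h
Total = 24.98 + 4.350 + 0.3622 = 29.69 mGy/h.

29.7 mGy/h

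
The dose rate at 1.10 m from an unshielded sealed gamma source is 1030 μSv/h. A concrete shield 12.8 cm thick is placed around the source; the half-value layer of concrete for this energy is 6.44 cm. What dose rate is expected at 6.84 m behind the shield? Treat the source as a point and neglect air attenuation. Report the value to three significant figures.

6.72 μSv/h

Distance alone: 1030 × (1.10/6.84)² = 1030 × 0.02586 = 26.64 μSv/h.
Shield: 12.8/6.44 = 1.988 half-value layers → attenuation 2^(−1.988) = 0.2521.
Combined: 26.64 × 0.2521 = 6.716 μSv/h.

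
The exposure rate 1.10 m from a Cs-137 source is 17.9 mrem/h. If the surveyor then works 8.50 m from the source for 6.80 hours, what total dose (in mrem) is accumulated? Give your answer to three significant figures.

2.04 mrem

By the inverse-square law, rate at 8.50 m:
17.9 × (1.10/8.50)² = 17.9 × 0.01675 = 0.2998 mrem/h.
Dose = rate × time = 0.2998 mrem/h × 6.800 h = 2.039 mrem.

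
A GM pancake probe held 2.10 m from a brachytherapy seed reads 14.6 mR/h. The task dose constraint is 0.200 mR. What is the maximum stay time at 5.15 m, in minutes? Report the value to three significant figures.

Applying the 1/r² law, rate at 5.15 m:
(2.10/5.15)² = 0.1663, so 14.6 × 0.1663 = 2.428 mR/h.
Stay time = 0.200 mR ÷ 2.428 mR/h = 0.08237 h = 4.942 min.

4.94 min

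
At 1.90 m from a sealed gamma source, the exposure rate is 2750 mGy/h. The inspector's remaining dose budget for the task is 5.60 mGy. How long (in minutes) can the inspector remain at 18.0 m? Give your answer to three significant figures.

Since intensity falls as 1/r², rate at 18.0 m:
(1.90/18.0)² = 0.01114, so 2750 × 0.01114 = 30.64 mGy/h.
Stay time = 5.60 mGy ÷ 30.64 mGy/h = 0.1828 h = 10.97 min.

11.0 min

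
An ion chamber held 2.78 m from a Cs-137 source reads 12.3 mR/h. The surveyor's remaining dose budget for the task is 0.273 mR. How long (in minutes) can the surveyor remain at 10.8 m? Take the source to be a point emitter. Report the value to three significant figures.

20.1 min

Intensity scales as (d₁/d₂)², so rate at 10.8 m:
(2.78/10.8)² = 0.06626, so 12.3 × 0.06626 = 0.8150 mR/h.
Stay time = 0.273 mR ÷ 0.8150 mR/h = 0.3350 h = 20.10 min.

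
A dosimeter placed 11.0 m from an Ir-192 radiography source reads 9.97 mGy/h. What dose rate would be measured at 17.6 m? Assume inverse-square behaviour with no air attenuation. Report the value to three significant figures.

3.89 mGy/h

Using I₁d₁² = I₂d₂², scaling from 11.0 m to 17.6 m:
9.97 × (11.0/17.6)² = 9.97 × 0.3906 = 3.894 mGy/h.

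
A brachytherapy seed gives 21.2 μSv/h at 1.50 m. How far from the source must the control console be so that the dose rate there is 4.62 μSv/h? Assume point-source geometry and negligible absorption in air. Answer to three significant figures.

Since intensity falls as 1/r², d₂ = d₁·√(I₁/I₂).
I₁/I₂ = 21.2/4.62 = 4.589, so d₂ = 1.50 × √4.589 = 3.213 m.

3.21 m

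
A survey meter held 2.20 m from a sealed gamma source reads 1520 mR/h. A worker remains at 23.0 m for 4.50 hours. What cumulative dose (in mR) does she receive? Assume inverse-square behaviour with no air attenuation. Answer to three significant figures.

Applying the 1/r² law, rate at 23.0 m:
(2.20/23.0)² = 0.009149, so 1520 × 0.009149 = 13.91 mR/h.
Dose = rate × time = 13.91 mR/h × 4.500 h = 62.59 mR.

62.6 mR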